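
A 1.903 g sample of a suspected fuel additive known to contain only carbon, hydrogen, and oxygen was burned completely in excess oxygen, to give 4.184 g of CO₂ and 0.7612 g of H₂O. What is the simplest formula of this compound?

C9H8O4

mol C = 4.184 g CO₂ ÷ 44.009 g/mol = 0.095071 mol
mol H = 2 × 0.7612 g H₂O ÷ 18.015 g/mol = 0.084507 mol
mass O = 1.903 − (1.1419 + 0.085183) = 0.67591 g → mol O = 0.67591 ÷ 15.999 = 0.042247 mol
Divide by the smallest (0.042247 mol): C 2.250, H 2.000, O 1.000
Multiplying each by 4 gives whole numbers: C 9.00, H 8.00, O 4.00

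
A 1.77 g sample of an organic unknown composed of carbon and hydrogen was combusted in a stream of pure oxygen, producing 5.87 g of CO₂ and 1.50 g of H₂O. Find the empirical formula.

mol C = 5.87 g CO₂ ÷ 44.009 g/mol = 0.1334 mol
mol H = 2 × 1.50 g H₂O ÷ 18.015 g/mol = 0.1665 mol
Divide by the smallest (0.1334 mol): C 1.000, H 1.249
Multiplying each by 4 gives whole numbers: C 4.00, H 4.99

C4H5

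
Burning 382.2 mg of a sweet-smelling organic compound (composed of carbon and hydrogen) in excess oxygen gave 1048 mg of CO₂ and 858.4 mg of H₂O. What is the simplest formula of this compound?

CH4

mol C = 1.048 g CO₂ ÷ 44.009 g/mol = 0.023813 mol
mol H = 2 × 0.8584 g H₂O ÷ 18.015 g/mol = 0.095298 mol
Divide by the smallest (0.023813 mol): C 1.000, H 4.002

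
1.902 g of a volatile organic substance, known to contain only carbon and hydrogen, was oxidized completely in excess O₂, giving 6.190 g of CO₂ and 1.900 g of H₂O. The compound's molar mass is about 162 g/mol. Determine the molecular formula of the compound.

C12H18

mol C = 6.190 g CO₂ ÷ 44.009 g/mol = 0.14065 mol
mol H = 2 × 1.900 g H₂O ÷ 18.015 g/mol = 0.21094 mol
Divide by the smallest (0.14065 mol): C 1.000, H 1.500
Multiplying each by 2 gives whole numbers: C 2.00, H 3.00
Empirical formula: C2H3
Empirical-formula mass = 27.05 g/mol; 162 ÷ 27.05 ≈ 6, so the molecular formula is C12H18.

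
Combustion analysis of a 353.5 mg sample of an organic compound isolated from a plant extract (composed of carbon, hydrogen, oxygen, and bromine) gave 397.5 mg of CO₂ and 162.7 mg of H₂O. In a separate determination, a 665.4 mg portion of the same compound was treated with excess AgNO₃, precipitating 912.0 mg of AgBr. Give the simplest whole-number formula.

mol C = 0.3975 g CO₂ ÷ 44.009 g/mol = 0.0090322 mol
mol H = 2 × 0.1627 g H₂O ÷ 18.015 g/mol = 0.018063 mol
From the AgBr data: mol Br per gram of compound = (0.9120 ÷ 187.772) ÷ 0.6654 = 0.0072993 mol/g, so in the 0.3535 g combustion sample mol Br = 0.0025803 mol
mass O = 0.3535 − (0.10849 + 0.018207 + 0.20618) = 0.020630 g → mol O = 0.020630 ÷ 15.999 = 0.0012895 mol
Divide by the smallest (0.0012895 mol): C 7.005, H 14.008, Br 2.001, O 1.000

C7H14Br2O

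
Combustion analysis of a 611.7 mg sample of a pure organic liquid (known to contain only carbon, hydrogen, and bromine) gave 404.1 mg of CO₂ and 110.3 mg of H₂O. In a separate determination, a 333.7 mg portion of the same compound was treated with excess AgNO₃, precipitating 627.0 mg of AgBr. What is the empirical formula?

mol C = 0.4041 g CO₂ ÷ 44.009 g/mol = 0.0091822 mol
mol H = 2 × 0.1103 g H₂O ÷ 18.015 g/mol = 0.012245 mol
From the AgBr data: mol Br per gram of compound = (0.6270 ÷ 187.772) ÷ 0.3337 = 0.010006 mol/g, so in the 0.6117 g combustion sample mol Br = 0.0061210 mol
Divide by the smallest (0.0061210 mol): C 1.500, H 2.001, Br 1.000
Multiplying each by 2 gives whole numbers: C 3.00, H 4.00, Br 2.00

C3H4Br2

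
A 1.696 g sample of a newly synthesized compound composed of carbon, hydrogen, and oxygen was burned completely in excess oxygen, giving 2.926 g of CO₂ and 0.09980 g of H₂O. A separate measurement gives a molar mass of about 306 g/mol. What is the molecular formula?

mol C = 2.926 g CO₂ ÷ 44.009 g/mol = 0.066486 mol
mol H = 2 × 0.09980 g H₂O ÷ 18.015 g/mol = 0.011080 mol
mass O = 1.696 − (0.79857 + 0.011168) = 0.88626 g → mol O = 0.88626 ÷ 15.999 = 0.055395 mol
Divide by the smallest (0.011080 mol): C 6.001, H 1.000, O 5.000
Empirical formula: C6HO5
Empirical-formula mass = 153.07 g/mol; 306 ÷ 153.07 ≈ 2, so the molecular formula is C12H2O10.

C12H2O10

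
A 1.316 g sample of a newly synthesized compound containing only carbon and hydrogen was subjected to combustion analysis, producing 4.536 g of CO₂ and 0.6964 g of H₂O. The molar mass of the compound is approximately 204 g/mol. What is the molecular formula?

C16H12

mol C = 4.536 g CO₂ ÷ 44.009 g/mol = 0.10307 mol
mol H = 2 × 0.6964 g H₂O ÷ 18.015 g/mol = 0.077313 mol
Divide by the smallest (0.077313 mol): C 1.333, H 1.000
Multiplying each by 3 gives whole numbers: C 4.00, H 3.00
Empirical formula: C4H3
Empirical-formula mass = 51.07 g/mol; 204 ÷ 51.07 ≈ 4, so the molecular formula is C16H12.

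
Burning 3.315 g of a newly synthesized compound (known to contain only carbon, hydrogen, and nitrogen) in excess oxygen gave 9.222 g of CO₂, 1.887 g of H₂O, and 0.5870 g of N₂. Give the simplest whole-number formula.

mol C = 9.222 g CO₂ ÷ 44.009 g/mol = 0.20955 mol
mol H = 2 × 1.887 g H₂O ÷ 18.015 g/mol = 0.20949 mol
mol N = 2 × 0.5870 g N₂ ÷ 28.014 g/mol = 0.041908 mol
Divide by the smallest (0.041908 mol): C 5.000, H 4.999, N 1.000

C5H5N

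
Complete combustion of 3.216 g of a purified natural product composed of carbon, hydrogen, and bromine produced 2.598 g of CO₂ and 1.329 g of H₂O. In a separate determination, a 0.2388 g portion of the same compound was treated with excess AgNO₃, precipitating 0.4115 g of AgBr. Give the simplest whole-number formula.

mol C = 2.598 g CO₂ ÷ 44.009 g/mol = 0.059033 mol
mol H = 2 × 1.329 g H₂O ÷ 18.015 g/mol = 0.14754 mol
From the AgBr data: mol Br per gram of compound = (0.4115 ÷ 187.772) ÷ 0.2388 = 0.0091771 mol/g, so in the 3.216 g combustion sample mol Br = 0.029514 mol
Divide by the smallest (0.029514 mol): C 2.000, H 4.999, Br 1.000

C2H5Br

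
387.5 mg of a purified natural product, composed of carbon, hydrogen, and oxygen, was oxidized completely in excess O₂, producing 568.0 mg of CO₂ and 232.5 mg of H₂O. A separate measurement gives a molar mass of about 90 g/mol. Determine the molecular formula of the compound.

mol C = 0.5680 g CO₂ ÷ 44.009 g/mol = 0.012906 mol
mol H = 2 × 0.2325 g H₂O ÷ 18.015 g/mol = 0.025812 mol
mass O = 0.3875 − (0.15502 + 0.026018) = 0.20646 g → mol O = 0.20646 ÷ 15.999 = 0.012905 mol
Divide by the smallest (0.012905 mol): C 1.000, H 2.000, O 1.000
Empirical formula: CH2O
Empirical-formula mass = 30.03 g/mol; 90 ÷ 30.03 ≈ 3, so the molecular formula is C3H6O3.

C3H6O3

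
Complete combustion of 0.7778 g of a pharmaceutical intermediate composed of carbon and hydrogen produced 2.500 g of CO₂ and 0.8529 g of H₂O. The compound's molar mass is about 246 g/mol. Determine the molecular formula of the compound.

C18H30

mol C = 2.500 g CO₂ ÷ 44.009 g/mol = 0.056807 mol
mol H = 2 × 0.8529 g H₂O ÷ 18.015 g/mol = 0.094688 mol
Divide by the smallest (0.056807 mol): C 1.000, H 1.667
Multiplying each by 3 gives whole numbers: C 3.00, H 5.00
Empirical formula: C3H5
Empirical-formula mass = 41.07 g/mol; 246 ÷ 41.07 ≈ 6, so the molecular formula is C18H30.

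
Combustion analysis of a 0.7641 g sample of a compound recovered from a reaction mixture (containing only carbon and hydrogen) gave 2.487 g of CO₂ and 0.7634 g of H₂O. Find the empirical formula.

mol C = 2.487 g CO₂ ÷ 44.009 g/mol = 0.056511 mol
mol H = 2 × 0.7634 g H₂O ÷ 18.015 g/mol = 0.084752 mol
Divide by the smallest (0.056511 mol): C 1.000, H 1.500
Multiplying each by 2 gives whole numbers: C 2.00, H 3.00

C2H3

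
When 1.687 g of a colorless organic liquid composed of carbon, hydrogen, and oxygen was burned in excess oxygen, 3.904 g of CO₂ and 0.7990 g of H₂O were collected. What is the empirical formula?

C8H8O3

mol C = 3.904 g CO₂ ÷ 44.009 g/mol = 0.088709 mol
mol H = 2 × 0.7990 g H₂O ÷ 18.015 g/mol = 0.088704 mol
mass O = 1.687 − (1.0655 + 0.089413) = 0.53210 g → mol O = 0.53210 ÷ 15.999 = 0.033258 mol
Divide by the smallest (0.033258 mol): C 2.667, H 2.667, O 1.000
Multiplying each by 3 gives whole numbers: C 8.00, H 8.00, O 3.00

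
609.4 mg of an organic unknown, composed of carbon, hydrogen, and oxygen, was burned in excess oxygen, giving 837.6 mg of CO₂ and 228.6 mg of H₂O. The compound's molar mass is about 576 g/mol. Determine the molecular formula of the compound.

mol C = 0.8376 g CO₂ ÷ 44.009 g/mol = 0.019032 mol
mol H = 2 × 0.2286 g H₂O ÷ 18.015 g/mol = 0.025379 mol
mass O = 0.6094 − (0.22860 + 0.025582) = 0.35522 g → mol O = 0.35522 ÷ 15.999 = 0.022203 mol
Divide by the smallest (0.019032 mol): C 1.000, H 1.333, O 1.167
Multiplying each by 6 gives whole numbers: C 6.00, H 8.00, O 7.00
Empirical formula: C6H8O7
Empirical-formula mass = 192.12 g/mol; 576 ÷ 192.12 ≈ 3, so the molecular formula is C18H24O21.

C18H24O21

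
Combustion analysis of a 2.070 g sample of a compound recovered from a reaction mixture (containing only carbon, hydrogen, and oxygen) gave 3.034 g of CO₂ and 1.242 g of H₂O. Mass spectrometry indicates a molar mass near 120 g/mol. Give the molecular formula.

mol C = 3.034 g CO₂ ÷ 44.009 g/mol = 0.068940 mol
mol H = 2 × 1.242 g H₂O ÷ 18.015 g/mol = 0.13789 mol
mass O = 2.070 − (0.82804 + 0.13899) = 1.1030 g → mol O = 1.1030 ÷ 15.999 = 0.068940 mol
Divide by the smallest (0.068940 mol): C 1.000, H 2.000, O 1.000
Empirical formula: CH2O
Empirical-formula mass = 30.03 g/mol; 120 ÷ 30.03 ≈ 4, so the molecular formula is C4H8O4.

C4H8O4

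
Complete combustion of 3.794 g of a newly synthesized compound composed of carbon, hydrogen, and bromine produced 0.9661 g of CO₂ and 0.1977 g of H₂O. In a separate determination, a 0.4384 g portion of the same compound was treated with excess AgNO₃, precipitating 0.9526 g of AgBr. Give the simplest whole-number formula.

mol C = 0.9661 g CO₂ ÷ 44.009 g/mol = 0.021952 mol
mol H = 2 × 0.1977 g H₂O ÷ 18.015 g/mol = 0.021948 mol
From the AgBr data: mol Br per gram of compound = (0.9526 ÷ 187.772) ÷ 0.4384 = 0.011572 mol/g, so in the 3.794 g combustion sample mol Br = 0.043904 mol
Divide by the smallest (0.021948 mol): C 1.000, H 1.000, Br 2.000

CHBr2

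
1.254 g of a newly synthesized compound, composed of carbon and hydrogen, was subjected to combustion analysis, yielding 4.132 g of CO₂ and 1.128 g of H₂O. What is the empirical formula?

C3H4

mol C = 4.132 g CO₂ ÷ 44.009 g/mol = 0.093890 mol
mol H = 2 × 1.128 g H₂O ÷ 18.015 g/mol = 0.12523 mol
Divide by the smallest (0.093890 mol): C 1.000, H 1.334
Multiplying each by 3 gives whole numbers: C 3.00, H 4.00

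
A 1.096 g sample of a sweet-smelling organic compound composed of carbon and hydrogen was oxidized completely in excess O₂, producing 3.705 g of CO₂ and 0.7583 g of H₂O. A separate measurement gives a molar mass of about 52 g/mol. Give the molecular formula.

mol C = 3.705 g CO₂ ÷ 44.009 g/mol = 0.084187 mol
mol H = 2 × 0.7583 g H₂O ÷ 18.015 g/mol = 0.084185 mol
Divide by the smallest (0.084185 mol): C 1.000, H 1.000
Empirical formula: CH
Empirical-formula mass = 13.02 g/mol; 52 ÷ 13.02 ≈ 4, so the molecular formula is C4H4.

C4H4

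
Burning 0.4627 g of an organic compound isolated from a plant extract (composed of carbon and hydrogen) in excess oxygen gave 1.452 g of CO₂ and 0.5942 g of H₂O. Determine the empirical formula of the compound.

mol C = 1.452 g CO₂ ÷ 44.009 g/mol = 0.032993 mol
mol H = 2 × 0.5942 g H₂O ÷ 18.015 g/mol = 0.065967 mol
Divide by the smallest (0.032993 mol): C 1.000, H 1.999

CH2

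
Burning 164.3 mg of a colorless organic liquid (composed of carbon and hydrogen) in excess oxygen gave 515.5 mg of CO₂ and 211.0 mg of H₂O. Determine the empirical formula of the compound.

mol C = 0.5155 g CO₂ ÷ 44.009 g/mol = 0.011714 mol
mol H = 2 × 0.2110 g H₂O ÷ 18.015 g/mol = 0.023425 mol
Divide by the smallest (0.011714 mol): C 1.000, H 2.000

CH2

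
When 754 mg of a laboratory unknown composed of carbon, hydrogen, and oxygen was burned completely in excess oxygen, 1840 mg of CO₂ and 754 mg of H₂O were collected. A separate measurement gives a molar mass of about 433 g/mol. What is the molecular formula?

mol C = 1.84 g CO₂ ÷ 44.009 g/mol = 0.04181 mol
mol H = 2 × 0.754 g H₂O ÷ 18.015 g/mol = 0.08371 mol
mass O = 0.754 − (0.5022 + 0.08438) = 0.1674 g → mol O = 0.1674 ÷ 15.999 = 0.01047 mol
Divide by the smallest (0.01047 mol): C 3.995, H 7.998, O 1.000
Empirical formula: C4H8O
Empirical-formula mass = 72.11 g/mol; 433 ÷ 72.11 ≈ 6, so the molecular formula is C24H48O6.

C24H48O6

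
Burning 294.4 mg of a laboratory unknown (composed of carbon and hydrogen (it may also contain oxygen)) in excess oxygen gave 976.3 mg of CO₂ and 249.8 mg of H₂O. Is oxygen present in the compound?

mol C = 0.9763 g CO₂ ÷ 44.009 g/mol = 0.022184 mol
mol H = 2 × 0.2498 g H₂O ÷ 18.015 g/mol = 0.027732 mol
C and H together account for 0.29441 g — essentially the entire 0.2944 g sample — so the compound contains no oxygen.

no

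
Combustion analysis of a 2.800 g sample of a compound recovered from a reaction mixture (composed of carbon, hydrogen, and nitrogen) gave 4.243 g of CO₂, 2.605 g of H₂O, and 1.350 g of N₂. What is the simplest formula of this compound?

CH3N

mol C = 4.243 g CO₂ ÷ 44.009 g/mol = 0.096412 mol
mol H = 2 × 2.605 g H₂O ÷ 18.015 g/mol = 0.28920 mol
mol N = 2 × 1.350 g N₂ ÷ 28.014 g/mol = 0.096380 mol
Divide by the smallest (0.096380 mol): C 1.000, H 3.001, N 1.000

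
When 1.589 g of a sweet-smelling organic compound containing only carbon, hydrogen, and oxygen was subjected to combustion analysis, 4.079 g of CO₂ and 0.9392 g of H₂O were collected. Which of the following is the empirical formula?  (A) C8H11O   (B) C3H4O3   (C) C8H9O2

(C) C8H9O2

mol C = 4.079 g CO₂ ÷ 44.009 g/mol = 0.092686 mol
mol H = 2 × 0.9392 g H₂O ÷ 18.015 g/mol = 0.10427 mol
mass O = 1.589 − (1.1132 + 0.10510) = 0.37065 g → mol O = 0.37065 ÷ 15.999 = 0.023167 mol
Divide by the smallest (0.023167 mol): C 4.001, H 4.501, O 1.000
Multiplying each by 2 gives whole numbers: C 8.00, H 9.00, O 2.00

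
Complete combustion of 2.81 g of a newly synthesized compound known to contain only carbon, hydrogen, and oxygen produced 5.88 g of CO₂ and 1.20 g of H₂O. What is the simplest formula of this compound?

C2H2O

mol C = 5.88 g CO₂ ÷ 44.009 g/mol = 0.1336 mol
mol H = 2 × 1.20 g H₂O ÷ 18.015 g/mol = 0.1332 mol
mass O = 2.81 − (1.605 + 0.1343) = 1.071 g → mol O = 1.071 ÷ 15.999 = 0.06694 mol
Divide by the smallest (0.06694 mol): C 1.996, H 1.990, O 1.000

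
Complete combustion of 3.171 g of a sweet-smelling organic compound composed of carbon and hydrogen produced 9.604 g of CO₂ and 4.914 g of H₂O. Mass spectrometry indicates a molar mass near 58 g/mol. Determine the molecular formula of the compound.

C4H10

mol C = 9.604 g CO₂ ÷ 44.009 g/mol = 0.21823 mol
mol H = 2 × 4.914 g H₂O ÷ 18.015 g/mol = 0.54555 mol
Divide by the smallest (0.21823 mol): C 1.000, H 2.500
Multiplying each by 2 gives whole numbers: C 2.00, H 5.00
Empirical formula: C2H5
Empirical-formula mass = 29.06 g/mol; 58 ÷ 29.06 ≈ 2, so the molecular formula is C4H10.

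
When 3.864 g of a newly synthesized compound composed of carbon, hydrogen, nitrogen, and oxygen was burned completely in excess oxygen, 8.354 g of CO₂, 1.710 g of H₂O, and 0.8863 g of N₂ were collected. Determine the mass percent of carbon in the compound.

mol C = 8.354 g CO₂ ÷ 44.009 g/mol = 0.18982 mol
mol H = 2 × 1.710 g H₂O ÷ 18.015 g/mol = 0.18984 mol
mol N = 2 × 0.8863 g N₂ ÷ 28.014 g/mol = 0.063276 mol
mass O = 3.864 − (2.2800 + 0.19136 + 0.88630) = 0.50635 g → mol O = 0.50635 ÷ 15.999 = 0.031649 mol
mass % C = 2.2800 g ÷ 3.864 g × 100%

59.01%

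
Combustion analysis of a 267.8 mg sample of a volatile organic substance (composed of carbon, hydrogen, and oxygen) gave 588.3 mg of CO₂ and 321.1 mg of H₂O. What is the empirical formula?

C3H8O

mol C = 0.5883 g CO₂ ÷ 44.009 g/mol = 0.013368 mol
mol H = 2 × 0.3211 g H₂O ÷ 18.015 g/mol = 0.035648 mol
mass O = 0.2678 − (0.16056 + 0.035933) = 0.071307 g → mol O = 0.071307 ÷ 15.999 = 0.0044570 mol
Divide by the smallest (0.0044570 mol): C 2.999, H 7.998, O 1.000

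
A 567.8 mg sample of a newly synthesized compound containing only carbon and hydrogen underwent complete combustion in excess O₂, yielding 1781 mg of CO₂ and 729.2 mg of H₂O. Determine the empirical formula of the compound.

CH2

mol C = 1.781 g CO₂ ÷ 44.009 g/mol = 0.040469 mol
mol H = 2 × 0.7292 g H₂O ÷ 18.015 g/mol = 0.080955 mol
Divide by the smallest (0.040469 mol): C 1.000, H 2.000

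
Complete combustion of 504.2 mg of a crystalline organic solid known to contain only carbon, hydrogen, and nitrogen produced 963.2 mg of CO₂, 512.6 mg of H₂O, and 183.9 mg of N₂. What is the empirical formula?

C5H13N3

mol C = 0.9632 g CO₂ ÷ 44.009 g/mol = 0.021886 mol
mol H = 2 × 0.5126 g H₂O ÷ 18.015 g/mol = 0.056908 mol
mol N = 2 × 0.1839 g N₂ ÷ 28.014 g/mol = 0.013129 mol
Divide by the smallest (0.013129 mol): C 1.667, H 4.334, N 1.000
Multiplying each by 3 gives whole numbers: C 5.00, H 13.00, N 3.00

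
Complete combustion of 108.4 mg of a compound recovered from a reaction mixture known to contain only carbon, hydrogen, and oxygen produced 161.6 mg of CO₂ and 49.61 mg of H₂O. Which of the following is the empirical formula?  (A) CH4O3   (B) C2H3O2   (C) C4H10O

(B) C2H3O2

mol C = 0.1616 g CO₂ ÷ 44.009 g/mol = 0.0036720 mol
mol H = 2 × 0.04961 g H₂O ÷ 18.015 g/mol = 0.0055076 mol
mass O = 0.1084 − (0.044104 + 0.0055517) = 0.058744 g → mol O = 0.058744 ÷ 15.999 = 0.0036717 mol
Divide by the smallest (0.0036717 mol): C 1.000, H 1.500, O 1.000
Multiplying each by 2 gives whole numbers: C 2.00, H 3.00, O 2.00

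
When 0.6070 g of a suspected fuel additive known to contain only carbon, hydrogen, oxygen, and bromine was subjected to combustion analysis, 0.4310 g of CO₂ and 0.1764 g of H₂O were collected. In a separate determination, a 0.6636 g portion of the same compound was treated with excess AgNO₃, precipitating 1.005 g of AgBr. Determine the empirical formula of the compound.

C2H4BrO

mol C = 0.4310 g CO₂ ÷ 44.009 g/mol = 0.0097935 mol
mol H = 2 × 0.1764 g H₂O ÷ 18.015 g/mol = 0.019584 mol
From the AgBr data: mol Br per gram of compound = (1.005 ÷ 187.772) ÷ 0.6636 = 0.0080655 mol/g, so in the 0.6070 g combustion sample mol Br = 0.0048957 mol
mass O = 0.6070 − (0.11763 + 0.019740 + 0.39119) = 0.078442 g → mol O = 0.078442 ÷ 15.999 = 0.0049029 mol
Divide by the smallest (0.0048957 mol): C 2.000, H 4.000, Br 1.000, O 1.001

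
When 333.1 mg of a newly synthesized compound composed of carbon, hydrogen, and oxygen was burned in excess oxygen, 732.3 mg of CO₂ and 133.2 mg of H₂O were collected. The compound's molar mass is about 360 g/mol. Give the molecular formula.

mol C = 0.7323 g CO₂ ÷ 44.009 g/mol = 0.016640 mol
mol H = 2 × 0.1332 g H₂O ÷ 18.015 g/mol = 0.014788 mol
mass O = 0.3331 − (0.19986 + 0.014906) = 0.11833 g → mol O = 0.11833 ÷ 15.999 = 0.0073963 mol
Divide by the smallest (0.0073963 mol): C 2.250, H 1.999, O 1.000
Multiplying each by 4 gives whole numbers: C 9.00, H 8.00, O 4.00
Empirical formula: C9H8O4
Empirical-formula mass = 180.16 g/mol; 360 ÷ 180.16 ≈ 2, so the molecular formula is C18H16O8.

C18H16O8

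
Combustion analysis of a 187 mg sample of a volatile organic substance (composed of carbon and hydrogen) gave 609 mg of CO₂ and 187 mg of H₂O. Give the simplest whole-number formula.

C2H3

mol C = 0.609 g CO₂ ÷ 44.009 g/mol = 0.01384 mol
mol H = 2 × 0.187 g H₂O ÷ 18.015 g/mol = 0.02076 mol
Divide by the smallest (0.01384 mol): C 1.000, H 1.500
Multiplying each by 2 gives whole numbers: C 2.00, H 3.00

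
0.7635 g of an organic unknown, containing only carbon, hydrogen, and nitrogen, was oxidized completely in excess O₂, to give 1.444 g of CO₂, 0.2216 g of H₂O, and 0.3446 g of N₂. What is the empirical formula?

C4H3N3

mol C = 1.444 g CO₂ ÷ 44.009 g/mol = 0.032811 mol
mol H = 2 × 0.2216 g H₂O ÷ 18.015 g/mol = 0.024602 mol
mol N = 2 × 0.3446 g N₂ ÷ 28.014 g/mol = 0.024602 mol
Divide by the smallest (0.024602 mol): C 1.334, H 1.000, N 1.000
Multiplying each by 3 gives whole numbers: C 4.00, H 3.00, N 3.00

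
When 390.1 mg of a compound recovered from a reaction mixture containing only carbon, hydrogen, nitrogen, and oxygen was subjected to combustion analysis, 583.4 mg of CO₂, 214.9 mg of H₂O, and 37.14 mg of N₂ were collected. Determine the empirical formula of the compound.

mol C = 0.5834 g CO₂ ÷ 44.009 g/mol = 0.013256 mol
mol H = 2 × 0.2149 g H₂O ÷ 18.015 g/mol = 0.023858 mol
mol N = 2 × 0.03714 g N₂ ÷ 28.014 g/mol = 0.0026515 mol
mass O = 0.3901 − (0.15922 + 0.024049 + 0.037140) = 0.16969 g → mol O = 0.16969 ÷ 15.999 = 0.010606 mol
Divide by the smallest (0.0026515 mol): C 5.000, H 8.998, N 1.000, O 4.000

C5H9NO4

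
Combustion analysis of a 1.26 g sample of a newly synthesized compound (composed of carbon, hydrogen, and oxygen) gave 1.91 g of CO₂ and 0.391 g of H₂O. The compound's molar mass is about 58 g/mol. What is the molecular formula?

C2H2O2

mol C = 1.91 g CO₂ ÷ 44.009 g/mol = 0.04340 mol
mol H = 2 × 0.391 g H₂O ÷ 18.015 g/mol = 0.04341 mol
mass O = 1.26 − (0.5213 + 0.04376) = 0.6950 g → mol O = 0.6950 ÷ 15.999 = 0.04344 mol
Divide by the smallest (0.04340 mol): C 1.000, H 1.000, O 1.001
Empirical formula: CHO
Empirical-formula mass = 29.02 g/mol; 58 ÷ 29.02 ≈ 2, so the molecular formula is C2H2O2.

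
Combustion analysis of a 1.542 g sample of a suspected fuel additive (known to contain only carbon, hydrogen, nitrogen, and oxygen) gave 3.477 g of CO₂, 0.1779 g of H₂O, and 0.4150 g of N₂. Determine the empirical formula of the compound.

mol C = 3.477 g CO₂ ÷ 44.009 g/mol = 0.079007 mol
mol H = 2 × 0.1779 g H₂O ÷ 18.015 g/mol = 0.019750 mol
mol N = 2 × 0.4150 g N₂ ÷ 28.014 g/mol = 0.029628 mol
mass O = 1.542 − (0.94895 + 0.019908 + 0.41500) = 0.15814 g → mol O = 0.15814 ÷ 15.999 = 0.0098846 mol
Divide by the smallest (0.0098846 mol): C 7.993, H 1.998, N 2.997, O 1.000

C8H2N3O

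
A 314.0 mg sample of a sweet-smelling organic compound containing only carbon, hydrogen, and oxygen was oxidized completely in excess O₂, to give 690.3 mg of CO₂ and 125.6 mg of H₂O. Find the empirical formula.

C9H8O4

mol C = 0.6903 g CO₂ ÷ 44.009 g/mol = 0.015685 mol
mol H = 2 × 0.1256 g H₂O ÷ 18.015 g/mol = 0.013944 mol
mass O = 0.3140 − (0.18840 + 0.014055) = 0.11155 g → mol O = 0.11155 ÷ 15.999 = 0.0069721 mol
Divide by the smallest (0.0069721 mol): C 2.250, H 2.000, O 1.000
Multiplying each by 4 gives whole numbers: C 9.00, H 8.00, O 4.00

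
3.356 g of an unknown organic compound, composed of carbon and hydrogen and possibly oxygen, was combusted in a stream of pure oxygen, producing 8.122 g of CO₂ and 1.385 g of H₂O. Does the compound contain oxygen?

yes

mol C = 8.122 g CO₂ ÷ 44.009 g/mol = 0.18455 mol
mol H = 2 × 1.385 g H₂O ÷ 18.015 g/mol = 0.15376 mol
C and H account for only 2.3717 g of the 3.356 g sample; the remaining 0.98434 g must be oxygen.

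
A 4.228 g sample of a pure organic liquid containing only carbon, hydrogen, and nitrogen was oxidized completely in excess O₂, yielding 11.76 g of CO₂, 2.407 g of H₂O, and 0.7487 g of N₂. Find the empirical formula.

C5H5N

mol C = 11.76 g CO₂ ÷ 44.009 g/mol = 0.26722 mol
mol H = 2 × 2.407 g H₂O ÷ 18.015 g/mol = 0.26722 mol
mol N = 2 × 0.7487 g N₂ ÷ 28.014 g/mol = 0.053452 mol
Divide by the smallest (0.053452 mol): C 4.999, H 4.999, N 1.000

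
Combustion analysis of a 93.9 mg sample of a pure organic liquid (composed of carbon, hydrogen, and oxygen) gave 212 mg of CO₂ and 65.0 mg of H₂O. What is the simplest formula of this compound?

C8H12O3

mol C = 0.212 g CO₂ ÷ 44.009 g/mol = 0.004817 mol
mol H = 2 × 0.0650 g H₂O ÷ 18.015 g/mol = 0.007216 mol
mass O = 0.0939 − (0.05786 + 0.007274) = 0.02877 g → mol O = 0.02877 ÷ 15.999 = 0.001798 mol
Divide by the smallest (0.001798 mol): C 2.679, H 4.013, O 1.000
Multiplying each by 3 gives whole numbers: C 8.04, H 12.04, O 3.00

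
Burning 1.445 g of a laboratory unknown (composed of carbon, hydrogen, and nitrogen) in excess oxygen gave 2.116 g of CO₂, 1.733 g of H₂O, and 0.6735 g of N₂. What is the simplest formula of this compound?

mol C = 2.116 g CO₂ ÷ 44.009 g/mol = 0.048081 mol
mol H = 2 × 1.733 g H₂O ÷ 18.015 g/mol = 0.19240 mol
mol N = 2 × 0.6735 g N₂ ÷ 28.014 g/mol = 0.048083 mol
Divide by the smallest (0.048081 mol): C 1.000, H 4.001, N 1.000

CH4N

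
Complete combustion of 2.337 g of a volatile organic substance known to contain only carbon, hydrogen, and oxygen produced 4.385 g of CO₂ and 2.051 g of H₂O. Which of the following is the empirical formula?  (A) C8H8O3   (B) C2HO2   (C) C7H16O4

(C) C7H16O4

mol C = 4.385 g CO₂ ÷ 44.009 g/mol = 0.099639 mol
mol H = 2 × 2.051 g H₂O ÷ 18.015 g/mol = 0.22770 mol
mass O = 2.337 − (1.1968 + 0.22952) = 0.91072 g → mol O = 0.91072 ÷ 15.999 = 0.056923 mol
Divide by the smallest (0.056923 mol): C 1.750, H 4.000, O 1.000
Multiplying each by 4 gives whole numbers: C 7.00, H 16.00, O 4.00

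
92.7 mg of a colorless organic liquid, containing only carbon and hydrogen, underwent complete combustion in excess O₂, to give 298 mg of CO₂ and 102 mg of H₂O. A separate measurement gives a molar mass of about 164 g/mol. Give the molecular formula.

C12H20

mol C = 0.298 g CO₂ ÷ 44.009 g/mol = 0.006771 mol
mol H = 2 × 0.102 g H₂O ÷ 18.015 g/mol = 0.01132 mol
Divide by the smallest (0.006771 mol): C 1.000, H 1.672
Multiplying each by 3 gives whole numbers: C 3.00, H 5.02
Empirical formula: C3H5
Empirical-formula mass = 41.07 g/mol; 164 ÷ 41.07 ≈ 4, so the molecular formula is C12H20.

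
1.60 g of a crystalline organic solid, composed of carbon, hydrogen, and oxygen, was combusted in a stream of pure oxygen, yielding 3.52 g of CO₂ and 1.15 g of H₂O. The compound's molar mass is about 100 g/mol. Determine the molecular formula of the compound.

C5H8O2

mol C = 3.52 g CO₂ ÷ 44.009 g/mol = 0.07998 mol
mol H = 2 × 1.15 g H₂O ÷ 18.015 g/mol = 0.1277 mol
mass O = 1.60 − (0.9607 + 0.1287) = 0.5106 g → mol O = 0.5106 ÷ 15.999 = 0.03192 mol
Divide by the smallest (0.03192 mol): C 2.506, H 4.000, O 1.000
Multiplying each by 2 gives whole numbers: C 5.01, H 8.00, O 2.00
Empirical formula: C5H8O2
Empirical-formula mass = 100.12 g/mol; 100 ÷ 100.12 ≈ 1, so the molecular formula is C5H8O2.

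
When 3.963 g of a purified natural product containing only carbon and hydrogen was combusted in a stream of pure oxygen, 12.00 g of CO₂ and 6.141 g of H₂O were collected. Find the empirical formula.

C2H5

mol C = 12.00 g CO₂ ÷ 44.009 g/mol = 0.27267 mol
mol H = 2 × 6.141 g H₂O ÷ 18.015 g/mol = 0.68177 mol
Divide by the smallest (0.27267 mol): C 1.000, H 2.500
Multiplying each by 2 gives whole numbers: C 2.00, H 5.00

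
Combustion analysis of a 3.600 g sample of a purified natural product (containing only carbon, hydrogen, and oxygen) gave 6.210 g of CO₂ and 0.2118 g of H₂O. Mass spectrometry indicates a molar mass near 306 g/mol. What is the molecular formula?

mol C = 6.210 g CO₂ ÷ 44.009 g/mol = 0.14111 mol
mol H = 2 × 0.2118 g H₂O ÷ 18.015 g/mol = 0.023514 mol
mass O = 3.600 − (1.6948 + 0.023702) = 1.8815 g → mol O = 1.8815 ÷ 15.999 = 0.11760 mol
Divide by the smallest (0.023514 mol): C 6.001, H 1.000, O 5.001
Empirical formula: C6HO5
Empirical-formula mass = 153.07 g/mol; 306 ÷ 153.07 ≈ 2, so the molecular formula is C12H2O10.

C12H2O10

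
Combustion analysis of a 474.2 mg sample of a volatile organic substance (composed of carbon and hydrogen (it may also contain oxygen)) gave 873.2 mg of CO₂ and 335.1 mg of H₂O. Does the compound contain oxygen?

yes

mol C = 0.8732 g CO₂ ÷ 44.009 g/mol = 0.019841 mol
mol H = 2 × 0.3351 g H₂O ÷ 18.015 g/mol = 0.037202 mol
C and H account for only 0.27581 g of the 0.4742 g sample; the remaining 0.19839 g must be oxygen.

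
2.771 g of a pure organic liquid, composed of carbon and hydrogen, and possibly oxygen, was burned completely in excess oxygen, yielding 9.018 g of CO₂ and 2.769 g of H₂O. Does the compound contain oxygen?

no

mol C = 9.018 g CO₂ ÷ 44.009 g/mol = 0.20491 mol
mol H = 2 × 2.769 g H₂O ÷ 18.015 g/mol = 0.30741 mol
C and H together account for 2.7711 g — essentially the entire 2.771 g sample — so the compound contains no oxygen.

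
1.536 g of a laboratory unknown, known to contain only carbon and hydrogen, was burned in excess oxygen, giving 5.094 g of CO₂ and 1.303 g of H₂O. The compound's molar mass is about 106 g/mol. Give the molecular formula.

mol C = 5.094 g CO₂ ÷ 44.009 g/mol = 0.11575 mol
mol H = 2 × 1.303 g H₂O ÷ 18.015 g/mol = 0.14466 mol
Divide by the smallest (0.11575 mol): C 1.000, H 1.250
Multiplying each by 4 gives whole numbers: C 4.00, H 5.00
Empirical formula: C4H5
Empirical-formula mass = 53.08 g/mol; 106 ÷ 53.08 ≈ 2, so the molecular formula is C8H10.

C8H10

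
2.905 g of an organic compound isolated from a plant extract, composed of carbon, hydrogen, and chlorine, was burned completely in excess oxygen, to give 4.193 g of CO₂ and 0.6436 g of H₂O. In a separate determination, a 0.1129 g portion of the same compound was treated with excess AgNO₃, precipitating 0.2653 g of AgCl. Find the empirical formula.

C4H3Cl2

mol C = 4.193 g CO₂ ÷ 44.009 g/mol = 0.095276 mol
mol H = 2 × 0.6436 g H₂O ÷ 18.015 g/mol = 0.071452 mol
From the AgCl data: mol Cl per gram of compound = (0.2653 ÷ 143.318) ÷ 0.1129 = 0.016396 mol/g, so in the 2.905 g combustion sample mol Cl = 0.047631 mol
Divide by the smallest (0.047631 mol): C 2.000, H 1.500, Cl 1.000
Multiplying each by 2 gives whole numbers: C 4.00, H 3.00, Cl 2.00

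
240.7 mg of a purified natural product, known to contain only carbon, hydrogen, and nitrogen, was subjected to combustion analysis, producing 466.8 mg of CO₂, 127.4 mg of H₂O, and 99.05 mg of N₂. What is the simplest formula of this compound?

mol C = 0.4668 g CO₂ ÷ 44.009 g/mol = 0.010607 mol
mol H = 2 × 0.1274 g H₂O ÷ 18.015 g/mol = 0.014144 mol
mol N = 2 × 0.09905 g N₂ ÷ 28.014 g/mol = 0.0070715 mol
Divide by the smallest (0.0070715 mol): C 1.500, H 2.000, N 1.000
Multiplying each by 2 gives whole numbers: C 3.00, H 4.00, N 2.00

C3H4N2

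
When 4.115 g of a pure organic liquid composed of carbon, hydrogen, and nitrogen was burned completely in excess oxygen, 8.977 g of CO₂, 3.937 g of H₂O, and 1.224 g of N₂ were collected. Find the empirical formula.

mol C = 8.977 g CO₂ ÷ 44.009 g/mol = 0.20398 mol
mol H = 2 × 3.937 g H₂O ÷ 18.015 g/mol = 0.43708 mol
mol N = 2 × 1.224 g N₂ ÷ 28.014 g/mol = 0.087385 mol
Divide by the smallest (0.087385 mol): C 2.334, H 5.002, N 1.000
Multiplying each by 3 gives whole numbers: C 7.00, H 15.01, N 3.00

C7H15N3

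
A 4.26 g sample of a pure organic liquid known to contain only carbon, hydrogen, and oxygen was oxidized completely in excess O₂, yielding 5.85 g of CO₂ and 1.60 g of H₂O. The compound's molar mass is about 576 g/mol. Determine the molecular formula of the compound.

C18H24O21

mol C = 5.85 g CO₂ ÷ 44.009 g/mol = 0.1329 mol
mol H = 2 × 1.60 g H₂O ÷ 18.015 g/mol = 0.1776 mol
mass O = 4.26 − (1.597 + 0.1791) = 2.484 g → mol O = 2.484 ÷ 15.999 = 0.1553 mol
Divide by the smallest (0.1329 mol): C 1.000, H 1.336, O 1.168
Multiplying each by 6 gives whole numbers: C 6.00, H 8.02, O 7.01
Empirical formula: C6H8O7
Empirical-formula mass = 192.12 g/mol; 576 ÷ 192.12 ≈ 3, so the molecular formula is C18H24O21.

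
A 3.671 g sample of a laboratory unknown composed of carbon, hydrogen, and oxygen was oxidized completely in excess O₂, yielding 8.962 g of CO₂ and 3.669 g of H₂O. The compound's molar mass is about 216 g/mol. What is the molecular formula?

mol C = 8.962 g CO₂ ÷ 44.009 g/mol = 0.20364 mol
mol H = 2 × 3.669 g H₂O ÷ 18.015 g/mol = 0.40733 mol
mass O = 3.671 − (2.4459 + 0.41059) = 0.81449 g → mol O = 0.81449 ÷ 15.999 = 0.050909 mol
Divide by the smallest (0.050909 mol): C 4.000, H 8.001, O 1.000
Empirical formula: C4H8O
Empirical-formula mass = 72.11 g/mol; 216 ÷ 72.11 ≈ 3, so the molecular formula is C12H24O3.

C12H24O3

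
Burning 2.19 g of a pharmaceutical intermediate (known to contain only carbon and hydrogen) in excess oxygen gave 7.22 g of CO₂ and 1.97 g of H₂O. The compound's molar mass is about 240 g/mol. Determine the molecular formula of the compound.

C18H24

mol C = 7.22 g CO₂ ÷ 44.009 g/mol = 0.1641 mol
mol H = 2 × 1.97 g H₂O ÷ 18.015 g/mol = 0.2187 mol
Divide by the smallest (0.1641 mol): C 1.000, H 1.333
Multiplying each by 3 gives whole numbers: C 3.00, H 4.00
Empirical formula: C3H4
Empirical-formula mass = 40.06 g/mol; 240 ÷ 40.06 ≈ 6, so the molecular formula is C18H24.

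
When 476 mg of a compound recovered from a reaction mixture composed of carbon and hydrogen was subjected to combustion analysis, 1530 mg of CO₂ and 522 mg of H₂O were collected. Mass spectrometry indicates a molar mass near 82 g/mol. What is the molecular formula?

C6H10

mol C = 1.53 g CO₂ ÷ 44.009 g/mol = 0.03477 mol
mol H = 2 × 0.522 g H₂O ÷ 18.015 g/mol = 0.05795 mol
Divide by the smallest (0.03477 mol): C 1.000, H 1.667
Multiplying each by 3 gives whole numbers: C 3.00, H 5.00
Empirical formula: C3H5
Empirical-formula mass = 41.07 g/mol; 82 ÷ 41.07 ≈ 2, so the molecular formula is C6H10.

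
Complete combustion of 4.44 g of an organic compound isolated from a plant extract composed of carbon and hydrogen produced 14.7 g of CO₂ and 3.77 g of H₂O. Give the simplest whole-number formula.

mol C = 14.7 g CO₂ ÷ 44.009 g/mol = 0.3340 mol
mol H = 2 × 3.77 g H₂O ÷ 18.015 g/mol = 0.4185 mol
Divide by the smallest (0.3340 mol): C 1.000, H 1.253
Multiplying each by 4 gives whole numbers: C 4.00, H 5.01

C4H5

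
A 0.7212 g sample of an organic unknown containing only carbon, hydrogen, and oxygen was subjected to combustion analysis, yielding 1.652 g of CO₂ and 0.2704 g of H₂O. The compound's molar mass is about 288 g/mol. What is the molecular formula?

mol C = 1.652 g CO₂ ÷ 44.009 g/mol = 0.037538 mol
mol H = 2 × 0.2704 g H₂O ÷ 18.015 g/mol = 0.030019 mol
mass O = 0.7212 − (0.45087 + 0.030260) = 0.24007 g → mol O = 0.24007 ÷ 15.999 = 0.015006 mol
Divide by the smallest (0.015006 mol): C 2.502, H 2.001, O 1.000
Multiplying each by 2 gives whole numbers: C 5.00, H 4.00, O 2.00
Empirical formula: C5H4O2
Empirical-formula mass = 96.08 g/mol; 288 ÷ 96.08 ≈ 3, so the molecular formula is C15H12O6.

C15H12O6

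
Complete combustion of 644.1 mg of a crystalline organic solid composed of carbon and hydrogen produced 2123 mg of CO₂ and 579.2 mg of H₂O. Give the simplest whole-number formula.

C3H4

mol C = 2.123 g CO₂ ÷ 44.009 g/mol = 0.048240 mol
mol H = 2 × 0.5792 g H₂O ÷ 18.015 g/mol = 0.064302 mol
Divide by the smallest (0.048240 mol): C 1.000, H 1.333
Multiplying each by 3 gives whole numbers: C 3.00, H 4.00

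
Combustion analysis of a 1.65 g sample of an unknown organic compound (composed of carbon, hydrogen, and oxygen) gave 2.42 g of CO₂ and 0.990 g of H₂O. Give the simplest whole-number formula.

mol C = 2.42 g CO₂ ÷ 44.009 g/mol = 0.05499 mol
mol H = 2 × 0.990 g H₂O ÷ 18.015 g/mol = 0.1099 mol
mass O = 1.65 − (0.6605 + 0.1108) = 0.8787 g → mol O = 0.8787 ÷ 15.999 = 0.05492 mol
Divide by the smallest (0.05492 mol): C 1.001, H 2.001, O 1.000

CH2O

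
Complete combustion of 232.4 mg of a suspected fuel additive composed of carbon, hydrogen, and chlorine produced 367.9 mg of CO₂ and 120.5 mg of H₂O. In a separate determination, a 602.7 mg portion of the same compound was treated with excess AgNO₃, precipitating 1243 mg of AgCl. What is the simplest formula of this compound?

mol C = 0.3679 g CO₂ ÷ 44.009 g/mol = 0.0083597 mol
mol H = 2 × 0.1205 g H₂O ÷ 18.015 g/mol = 0.013378 mol
From the AgCl data: mol Cl per gram of compound = (1.243 ÷ 143.318) ÷ 0.6027 = 0.014390 mol/g, so in the 0.2324 g combustion sample mol Cl = 0.0033443 mol
Divide by the smallest (0.0033443 mol): C 2.500, H 4.000, Cl 1.000
Multiplying each by 2 gives whole numbers: C 5.00, H 8.00, Cl 2.00

C5H8Cl2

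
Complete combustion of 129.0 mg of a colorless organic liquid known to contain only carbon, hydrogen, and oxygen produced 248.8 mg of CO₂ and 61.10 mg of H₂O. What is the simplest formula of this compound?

C5H6O3

mol C = 0.2488 g CO₂ ÷ 44.009 g/mol = 0.0056534 mol
mol H = 2 × 0.06110 g H₂O ÷ 18.015 g/mol = 0.0067832 mol
mass O = 0.1290 − (0.067903 + 0.0068375) = 0.054260 g → mol O = 0.054260 ÷ 15.999 = 0.0033914 mol
Divide by the smallest (0.0033914 mol): C 1.667, H 2.000, O 1.000
Multiplying each by 3 gives whole numbers: C 5.00, H 6.00, O 3.00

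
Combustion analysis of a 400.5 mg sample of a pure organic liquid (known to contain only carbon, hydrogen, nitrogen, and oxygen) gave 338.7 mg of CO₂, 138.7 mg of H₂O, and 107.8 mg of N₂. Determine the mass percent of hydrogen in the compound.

3.88%

mol C = 0.3387 g CO₂ ÷ 44.009 g/mol = 0.0076962 mol
mol H = 2 × 0.1387 g H₂O ÷ 18.015 g/mol = 0.015398 mol
mol N = 2 × 0.1078 g N₂ ÷ 28.014 g/mol = 0.0076962 mol
mass O = 0.4005 − (0.092438 + 0.015521 + 0.10780) = 0.18474 g → mol O = 0.18474 ÷ 15.999 = 0.011547 mol
mass % H = 0.015521 g ÷ 0.4005 g × 100%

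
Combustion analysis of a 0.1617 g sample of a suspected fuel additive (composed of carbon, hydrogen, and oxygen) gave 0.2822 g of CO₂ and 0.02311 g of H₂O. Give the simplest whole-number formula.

C5H2O4

mol C = 0.2822 g CO₂ ÷ 44.009 g/mol = 0.0064123 mol
mol H = 2 × 0.02311 g H₂O ÷ 18.015 g/mol = 0.0025656 mol
mass O = 0.1617 − (0.077018 + 0.0025862) = 0.082095 g → mol O = 0.082095 ÷ 15.999 = 0.0051313 mol
Divide by the smallest (0.0025656 mol): C 2.499, H 1.000, O 2.000
Multiplying each by 2 gives whole numbers: C 5.00, H 2.00, O 4.00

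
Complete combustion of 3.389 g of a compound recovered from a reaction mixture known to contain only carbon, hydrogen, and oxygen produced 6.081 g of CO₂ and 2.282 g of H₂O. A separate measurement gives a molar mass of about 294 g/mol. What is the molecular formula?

mol C = 6.081 g CO₂ ÷ 44.009 g/mol = 0.13818 mol
mol H = 2 × 2.282 g H₂O ÷ 18.015 g/mol = 0.25334 mol
mass O = 3.389 − (1.6596 + 0.25537) = 1.4740 g → mol O = 1.4740 ÷ 15.999 = 0.092130 mol
Divide by the smallest (0.092130 mol): C 1.500, H 2.750, O 1.000
Multiplying each by 4 gives whole numbers: C 6.00, H 11.00, O 4.00
Empirical formula: C6H11O4
Empirical-formula mass = 147.15 g/mol; 294 ÷ 147.15 ≈ 2, so the molecular formula is C12H22O8.

C12H22O8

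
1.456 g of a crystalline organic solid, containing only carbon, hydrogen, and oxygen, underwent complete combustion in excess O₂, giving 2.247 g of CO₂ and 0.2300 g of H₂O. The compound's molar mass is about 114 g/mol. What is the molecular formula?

mol C = 2.247 g CO₂ ÷ 44.009 g/mol = 0.051058 mol
mol H = 2 × 0.2300 g H₂O ÷ 18.015 g/mol = 0.025534 mol
mass O = 1.456 − (0.61325 + 0.025739) = 0.81701 g → mol O = 0.81701 ÷ 15.999 = 0.051066 mol
Divide by the smallest (0.025534 mol): C 2.000, H 1.000, O 2.000
Empirical formula: C2HO2
Empirical-formula mass = 57.03 g/mol; 114 ÷ 57.03 ≈ 2, so the molecular formula is C4H2O4.

C4H2O4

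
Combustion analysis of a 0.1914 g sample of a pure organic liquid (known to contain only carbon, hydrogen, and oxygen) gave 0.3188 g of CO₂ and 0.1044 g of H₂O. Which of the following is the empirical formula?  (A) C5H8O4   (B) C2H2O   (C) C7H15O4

(A) C5H8O4

mol C = 0.3188 g CO₂ ÷ 44.009 g/mol = 0.0072440 mol
mol H = 2 × 0.1044 g H₂O ÷ 18.015 g/mol = 0.011590 mol
mass O = 0.1914 − (0.087007 + 0.011683) = 0.092710 g → mol O = 0.092710 ÷ 15.999 = 0.0057947 mol
Divide by the smallest (0.0057947 mol): C 1.250, H 2.000, O 1.000
Multiplying each by 4 gives whole numbers: C 5.00, H 8.00, O 4.00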